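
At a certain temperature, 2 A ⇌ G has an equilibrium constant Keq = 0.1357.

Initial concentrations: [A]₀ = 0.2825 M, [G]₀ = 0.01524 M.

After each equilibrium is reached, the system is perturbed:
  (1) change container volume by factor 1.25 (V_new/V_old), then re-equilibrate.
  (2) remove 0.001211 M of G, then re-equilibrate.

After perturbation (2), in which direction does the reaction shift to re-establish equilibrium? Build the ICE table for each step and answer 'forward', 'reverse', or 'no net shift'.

Q₀ = 0.191 vs Keq = 0.1357 ⇒ Q>K, reverse
Step 1:
                    A           G
  I            0.2825     0.01524
  C          0.007634   -0.003817
  E            0.2901     0.01142
  solve Keq expr → x = -0.003817; check Q = 0.1357
Then change container volume by factor 1.25 (V_new/V_old).
Step 2:
                    A           G
  I            0.2321    0.009138
  C          0.003244   -0.001622
  E            0.2354    0.007516
  solve Keq expr → x = -0.001622; check Q = 0.1357
Then remove 0.001211 M of G.
Step 3:
                    A           G
  I            0.2354    0.006305
  C         -0.002149    0.001074
  E            0.2332     0.00738
  solve Keq expr → x = 0.001074; check Q = 0.1357

Direction: forward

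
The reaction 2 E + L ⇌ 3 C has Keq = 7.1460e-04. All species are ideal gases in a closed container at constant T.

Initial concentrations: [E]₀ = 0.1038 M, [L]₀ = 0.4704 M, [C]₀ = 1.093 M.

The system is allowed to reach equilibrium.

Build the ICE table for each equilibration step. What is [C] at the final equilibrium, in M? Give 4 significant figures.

[C]_eq = 0.07096 M

Q₀ = 257.6 vs Keq = 7.1460e-04 ⇒ Q>K, reverse
Step 1:
                    E           L           C
  I            0.1038      0.4704       1.093
  C            0.6814      0.3407      -1.022
  E            0.7852      0.8111     0.07096
  solve Keq expr → x = -0.3407; check Q = 7.1460e-04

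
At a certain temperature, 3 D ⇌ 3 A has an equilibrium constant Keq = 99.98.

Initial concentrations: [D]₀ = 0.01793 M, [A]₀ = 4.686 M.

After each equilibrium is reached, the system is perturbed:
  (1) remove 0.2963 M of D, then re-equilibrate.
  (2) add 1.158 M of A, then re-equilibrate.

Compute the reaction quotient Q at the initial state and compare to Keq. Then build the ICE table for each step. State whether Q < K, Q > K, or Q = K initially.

Q₀ = 1.7851e+07 vs Keq = 99.98 ⇒ Q>K, reverse
Step 1:
                    D           A
  init        0.01793       4.686
  Δ            0.8159     -0.8159
  eq           0.8338        3.87
  solve Keq expr → x = -0.272; check Q = 99.98
Then remove 0.2963 M of D.
Step 2:
                    D           A
  init         0.5375        3.87
  Δ            0.2438     -0.2438
  eq           0.7813       3.626
  solve Keq expr → x = -0.08126; check Q = 99.98
Then add 1.158 M of A.
Step 3:
                    D           A
  init         0.7813       4.784
  Δ            0.2053     -0.2053
  eq           0.9866       4.579
  solve Keq expr → x = -0.06842; check Q = 99.98

Q₀ = 1.7851e+07; Q > K (proceeds reverse)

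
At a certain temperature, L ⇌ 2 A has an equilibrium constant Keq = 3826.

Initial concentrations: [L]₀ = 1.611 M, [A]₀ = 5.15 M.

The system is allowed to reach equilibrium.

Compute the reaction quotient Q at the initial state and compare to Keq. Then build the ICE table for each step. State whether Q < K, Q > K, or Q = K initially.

Q₀ = 16.46; Q < K (proceeds forward)

Q₀ = 16.46 vs Keq = 3826 ⇒ Q<K, forward
Step 1:
                  L         A
  Initial     1.611      5.15
  Change     -1.593     3.186
  Equil     0.01816     8.336
  solve Keq expr → x = 1.593; check Q = 3826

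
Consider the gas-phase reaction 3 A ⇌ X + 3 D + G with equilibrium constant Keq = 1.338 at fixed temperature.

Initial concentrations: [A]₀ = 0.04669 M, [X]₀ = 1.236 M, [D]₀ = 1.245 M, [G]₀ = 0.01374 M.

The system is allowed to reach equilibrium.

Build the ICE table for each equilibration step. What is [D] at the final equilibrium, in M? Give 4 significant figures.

Q₀ = 322 vs Keq = 1.338 ⇒ Q>K, reverse
Step 1:
                  A         X         D         G
  init      0.04669     1.236     1.245   0.01374
  Δ            0.04  -0.01333     -0.04  -0.01333
  eq        0.08669     1.223     1.205 4.0743e-04
  solve Keq expr → x = -0.01333; check Q = 1.338

[D]_eq = 1.205 M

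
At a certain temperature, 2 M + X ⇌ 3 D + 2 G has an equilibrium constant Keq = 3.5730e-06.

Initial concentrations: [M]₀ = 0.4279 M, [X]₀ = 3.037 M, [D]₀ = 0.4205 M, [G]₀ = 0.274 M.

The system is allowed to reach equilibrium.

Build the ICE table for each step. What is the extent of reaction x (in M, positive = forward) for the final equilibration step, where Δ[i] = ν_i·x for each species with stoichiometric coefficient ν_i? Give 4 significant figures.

Q₀ = 0.01004 vs Keq = 3.5730e-06 ⇒ Q>K, reverse
Step 1:
                  M         X         D         G
  Initial    0.4279     3.037    0.4205     0.274
  Change     0.2107    0.1053    -0.316   -0.2107
  Equil      0.6386     3.142    0.1045   0.06334
  solve Keq expr → x = -0.1053; check Q = 3.5730e-06

x = -0.1053 M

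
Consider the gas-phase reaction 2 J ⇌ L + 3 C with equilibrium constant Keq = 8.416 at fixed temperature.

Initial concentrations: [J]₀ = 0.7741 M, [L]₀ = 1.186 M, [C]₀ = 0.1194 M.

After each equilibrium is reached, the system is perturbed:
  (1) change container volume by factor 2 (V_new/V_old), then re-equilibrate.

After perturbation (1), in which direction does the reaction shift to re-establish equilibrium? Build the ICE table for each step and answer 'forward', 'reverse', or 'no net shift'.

Q₀ = 0.003369 vs Keq = 8.416 ⇒ Q<K, forward
Step 1:
                   J          L          C
  I           0.7741      1.186     0.1194
  C          -0.4682     0.2341     0.7022
  E           0.3059       1.42     0.8216
  solve Keq expr → x = 0.2341; check Q = 8.416
Then change container volume by factor 2 (V_new/V_old).
Step 2:
                   J          L          C
  I            0.153       0.71     0.4108
  C         -0.05193    0.02597     0.0779
  E            0.101      0.736     0.4887
  solve Keq expr → x = 0.02597; check Q = 8.416

Direction: forward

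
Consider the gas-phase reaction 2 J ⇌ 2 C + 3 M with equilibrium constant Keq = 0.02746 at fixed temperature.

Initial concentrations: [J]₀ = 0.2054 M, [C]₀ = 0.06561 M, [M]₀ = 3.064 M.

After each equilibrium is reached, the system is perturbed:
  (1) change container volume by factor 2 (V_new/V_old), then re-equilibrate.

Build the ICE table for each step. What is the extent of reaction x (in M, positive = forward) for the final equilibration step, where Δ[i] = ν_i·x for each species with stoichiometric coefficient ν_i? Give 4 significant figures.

Q₀ = 2.935 vs Keq = 0.02746 ⇒ Q>K, reverse
Step 1:
                   J          C          M
  Initial     0.2054    0.06561      3.064
  Change     0.05715   -0.05715   -0.08572
  Equil       0.2625   0.008465      2.978
  solve Keq expr → x = -0.02857; check Q = 0.02746
Then change container volume by factor 2 (V_new/V_old).
Step 2:
                   J          C          M
  Initial     0.1313   0.004232      1.489
  Change   -0.006983   0.006983    0.01047
  Equil       0.1243    0.01122        1.5
  solve Keq expr → x = 0.003492; check Q = 0.02746

x = 0.003492 M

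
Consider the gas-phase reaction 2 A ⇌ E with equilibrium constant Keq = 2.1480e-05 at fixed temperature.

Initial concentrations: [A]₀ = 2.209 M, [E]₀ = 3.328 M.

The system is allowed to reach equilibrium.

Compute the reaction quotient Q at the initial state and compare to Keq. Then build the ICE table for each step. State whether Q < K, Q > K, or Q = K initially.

Q₀ = 0.682; Q > K (proceeds reverse)

Q₀ = 0.682 vs Keq = 2.1480e-05 ⇒ Q>K, reverse
Step 1:
                   A          E
  I            2.209      3.328
  C            6.653     -3.326
  E            8.862   0.001687
  solve Keq expr → x = -3.326; check Q = 2.1480e-05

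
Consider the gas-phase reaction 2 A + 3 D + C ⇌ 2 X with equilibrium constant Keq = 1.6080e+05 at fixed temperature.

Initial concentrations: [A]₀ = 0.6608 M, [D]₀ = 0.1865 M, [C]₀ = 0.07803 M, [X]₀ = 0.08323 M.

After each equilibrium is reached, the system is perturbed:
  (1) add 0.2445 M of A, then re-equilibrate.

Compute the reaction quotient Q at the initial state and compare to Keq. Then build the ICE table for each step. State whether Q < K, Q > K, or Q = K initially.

Q₀ = 31.34 vs Keq = 1.6080e+05 ⇒ Q<K, forward
Step 1:
                  A         D         C         X
  init       0.6608    0.1865   0.07803   0.08323
  Δ         -0.1043   -0.1564  -0.05213    0.1043
  eq         0.5565    0.0301    0.0259    0.1875
  solve Keq expr → x = 0.05213; check Q = 1.6080e+05
Then add 0.2445 M of A.
Step 2:
                  A         D         C         X
  init        0.801    0.0301    0.0259    0.1875
  Δ       -0.003674 -0.005511 -0.001837  0.003674
  eq         0.7974   0.02458   0.02406    0.1912
  solve Keq expr → x = 0.001837; check Q = 1.6080e+05

Q₀ = 31.34; Q < K (proceeds forward)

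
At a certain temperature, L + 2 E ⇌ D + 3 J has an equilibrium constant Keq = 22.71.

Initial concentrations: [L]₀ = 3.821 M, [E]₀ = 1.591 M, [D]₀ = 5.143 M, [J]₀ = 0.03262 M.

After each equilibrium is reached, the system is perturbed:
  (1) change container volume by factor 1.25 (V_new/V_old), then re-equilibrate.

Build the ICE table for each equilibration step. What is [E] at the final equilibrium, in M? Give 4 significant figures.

[E]_eq = 0.415 M

Q₀ = 1.8457e-05 vs Keq = 22.71 ⇒ Q<K, forward
Step 1:
                   L          E          D          J
  I            3.821      1.591      5.143    0.03262
  C          -0.5196     -1.039     0.5196      1.559
  E            3.301     0.5518      5.663      1.591
  solve Keq expr → x = 0.5196; check Q = 22.71
Then change container volume by factor 1.25 (V_new/V_old).
Step 2:
                   L          E          D          J
  I            2.641     0.4414       4.53      1.273
  C          -0.0132    -0.0264     0.0132     0.0396
  E            2.628      0.415      4.543      1.313
  solve Keq expr → x = 0.0132; check Q = 22.71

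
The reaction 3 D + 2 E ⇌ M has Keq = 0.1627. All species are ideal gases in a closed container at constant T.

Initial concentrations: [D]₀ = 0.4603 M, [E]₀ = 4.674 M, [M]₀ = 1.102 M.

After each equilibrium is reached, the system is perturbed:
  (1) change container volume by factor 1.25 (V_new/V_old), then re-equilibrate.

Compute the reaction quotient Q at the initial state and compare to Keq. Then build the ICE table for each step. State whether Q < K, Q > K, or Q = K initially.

Q₀ = 0.5172 vs Keq = 0.1627 ⇒ Q>K, reverse
Step 1:
                    D           E           M
  init         0.4603       4.674       1.102
  Δ            0.1914      0.1276     -0.0638
  eq           0.6517       4.802       1.038
  solve Keq expr → x = -0.0638; check Q = 0.1627
Then change container volume by factor 1.25 (V_new/V_old).
Step 2:
                    D           E           M
  init         0.5214       3.841      0.8306
  Δ            0.1539      0.1026    -0.05131
  eq           0.6753       3.944      0.7793
  solve Keq expr → x = -0.05131; check Q = 0.1627

Q₀ = 0.5172; Q > K (proceeds reverse)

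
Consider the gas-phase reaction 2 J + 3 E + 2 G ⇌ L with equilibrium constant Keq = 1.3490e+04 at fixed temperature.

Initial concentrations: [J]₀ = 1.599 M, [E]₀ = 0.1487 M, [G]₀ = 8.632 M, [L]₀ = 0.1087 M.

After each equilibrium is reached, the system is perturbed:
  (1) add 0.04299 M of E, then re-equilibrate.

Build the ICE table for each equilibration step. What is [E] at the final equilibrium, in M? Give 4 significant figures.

[E]_eq = 0.004321 M

Q₀ = 0.1735 vs Keq = 1.3490e+04 ⇒ Q<K, forward
Step 1:
                  J         E         G         L
  Initial     1.599    0.1487     8.632    0.1087
  Change   -0.09638   -0.1446  -0.09638   0.04819
  Equil       1.503  0.004135     8.536    0.1569
  solve Keq expr → x = 0.04819; check Q = 1.3490e+04
Then add 0.04299 M of E.
Step 2:
                  J         E         G         L
  Initial     1.503   0.04712     8.536    0.1569
  Change   -0.02854   -0.0428  -0.02854   0.01427
  Equil       1.474  0.004321     8.507    0.1712
  solve Keq expr → x = 0.01427; check Q = 1.3490e+04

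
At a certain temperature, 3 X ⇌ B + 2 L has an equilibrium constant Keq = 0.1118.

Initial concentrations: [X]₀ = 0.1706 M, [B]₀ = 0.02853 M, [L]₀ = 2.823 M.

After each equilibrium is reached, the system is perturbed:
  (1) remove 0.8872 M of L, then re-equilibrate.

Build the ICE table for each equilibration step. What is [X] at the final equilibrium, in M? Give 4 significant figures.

Q₀ = 45.79 vs Keq = 0.1118 ⇒ Q>K, reverse
Step 1:
                  X         B         L
  init       0.1706   0.02853     2.823
  Δ         0.08486  -0.02829  -0.05657
  eq         0.2555 2.4354e-04     2.766
  solve Keq expr → x = -0.02829; check Q = 0.1118
Then remove 0.8872 M of L.
Step 2:
                  X         B         L
  init       0.2555 2.4354e-04     1.879
  Δ       -8.3628e-04 2.7876e-04 5.5752e-04
  eq         0.2546 5.2230e-04      1.88
  solve Keq expr → x = 2.7876e-04; check Q = 0.1118

[X]_eq = 0.2546 M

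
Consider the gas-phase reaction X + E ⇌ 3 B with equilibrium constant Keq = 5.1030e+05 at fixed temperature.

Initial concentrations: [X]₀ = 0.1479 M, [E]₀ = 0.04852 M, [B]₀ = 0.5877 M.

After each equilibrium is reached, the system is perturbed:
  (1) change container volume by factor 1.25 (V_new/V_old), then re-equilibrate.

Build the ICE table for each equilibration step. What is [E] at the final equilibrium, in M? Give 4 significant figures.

[E]_eq = 4.9747e-06 M

Q₀ = 28.29 vs Keq = 5.1030e+05 ⇒ Q<K, forward
Step 1:
                   X          E          B
  Initial     0.1479    0.04852     0.5877
  Change    -0.04851   -0.04851     0.1455
  Equil      0.09939 7.7727e-06     0.7332
  solve Keq expr → x = 0.04851; check Q = 5.1030e+05
Then change container volume by factor 1.25 (V_new/V_old).
Step 2:
                   X          E          B
  Initial    0.07951 6.2182e-06     0.5866
  Change  -1.2435e-06 -1.2435e-06 3.7304e-06
  Equil      0.07951 4.9747e-06     0.5866
  solve Keq expr → x = 1.2435e-06; check Q = 5.1030e+05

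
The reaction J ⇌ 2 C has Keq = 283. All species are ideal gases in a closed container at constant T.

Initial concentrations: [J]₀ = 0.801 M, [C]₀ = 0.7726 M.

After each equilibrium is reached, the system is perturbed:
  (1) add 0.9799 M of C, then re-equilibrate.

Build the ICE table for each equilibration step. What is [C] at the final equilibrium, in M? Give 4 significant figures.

Q₀ = 0.7452 vs Keq = 283 ⇒ Q<K, forward
Step 1:
                    J           C
  I             0.801      0.7726
  C           -0.7817       1.563
  E           0.01928       2.336
  solve Keq expr → x = 0.7817; check Q = 283
Then add 0.9799 M of C.
Step 2:
                    J           C
  I           0.01928       3.316
  C            0.0187     -0.0374
  E           0.03798       3.279
  solve Keq expr → x = -0.0187; check Q = 283

[C]_eq = 3.279 M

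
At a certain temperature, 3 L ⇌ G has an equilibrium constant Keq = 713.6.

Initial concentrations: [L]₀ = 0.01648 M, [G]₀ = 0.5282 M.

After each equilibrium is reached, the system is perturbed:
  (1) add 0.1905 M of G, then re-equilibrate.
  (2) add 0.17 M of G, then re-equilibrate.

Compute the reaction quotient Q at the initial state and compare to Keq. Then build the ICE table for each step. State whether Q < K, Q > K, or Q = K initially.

Q₀ = 1.1801e+05; Q > K (proceeds reverse)

Q₀ = 1.1801e+05 vs Keq = 713.6 ⇒ Q>K, reverse
Step 1:
                   L          G
  Initial    0.01648     0.5282
  Change     0.07258   -0.02419
  Equil      0.08906      0.504
  solve Keq expr → x = -0.02419; check Q = 713.6
Then add 0.1905 M of G.
Step 2:
                   L          G
  Initial    0.08906     0.6945
  Change    0.009888  -0.003296
  Equil      0.09894     0.6912
  solve Keq expr → x = -0.003296; check Q = 713.6
Then add 0.17 M of G.
Step 3:
                   L          G
  Initial    0.09894     0.8612
  Change    0.007423  -0.002474
  Equil       0.1064     0.8587
  solve Keq expr → x = -0.002474; check Q = 713.6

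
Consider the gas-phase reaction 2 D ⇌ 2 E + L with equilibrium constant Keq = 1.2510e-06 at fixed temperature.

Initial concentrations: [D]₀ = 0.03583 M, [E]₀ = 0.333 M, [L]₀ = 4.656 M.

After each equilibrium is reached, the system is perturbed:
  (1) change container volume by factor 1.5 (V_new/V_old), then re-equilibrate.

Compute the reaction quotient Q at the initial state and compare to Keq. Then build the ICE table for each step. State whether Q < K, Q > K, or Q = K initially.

Q₀ = 402.2 vs Keq = 1.2510e-06 ⇒ Q>K, reverse
Step 1:
                  D         E         L
  init      0.03583     0.333     4.656
  Δ          0.3328   -0.3328   -0.1664
  eq         0.3686 1.9459e-04      4.49
  solve Keq expr → x = -0.1664; check Q = 1.2510e-06
Then change container volume by factor 1.5 (V_new/V_old).
Step 2:
                  D         E         L
  init       0.2458 1.2973e-04     2.993
  Δ       -2.9136e-05 2.9136e-05 1.4568e-05
  eq         0.2457 1.5886e-04     2.993
  solve Keq expr → x = 1.4568e-05; check Q = 1.2510e-06

Q₀ = 402.2; Q > K (proceeds reverse)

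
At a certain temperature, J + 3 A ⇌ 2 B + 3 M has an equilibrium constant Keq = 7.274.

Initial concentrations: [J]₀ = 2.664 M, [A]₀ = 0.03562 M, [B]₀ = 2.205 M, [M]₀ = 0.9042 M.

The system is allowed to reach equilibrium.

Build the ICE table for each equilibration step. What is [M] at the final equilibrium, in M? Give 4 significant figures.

Q₀ = 2.9853e+04 vs Keq = 7.274 ⇒ Q>K, reverse
Step 1:
                  J         A         B         M
  Initial     2.664   0.03562     2.205    0.9042
  Change     0.1035    0.3106    -0.207   -0.3106
  Equil       2.768    0.3462     1.998    0.5936
  solve Keq expr → x = -0.1035; check Q = 7.274

[M]_eq = 0.5936 M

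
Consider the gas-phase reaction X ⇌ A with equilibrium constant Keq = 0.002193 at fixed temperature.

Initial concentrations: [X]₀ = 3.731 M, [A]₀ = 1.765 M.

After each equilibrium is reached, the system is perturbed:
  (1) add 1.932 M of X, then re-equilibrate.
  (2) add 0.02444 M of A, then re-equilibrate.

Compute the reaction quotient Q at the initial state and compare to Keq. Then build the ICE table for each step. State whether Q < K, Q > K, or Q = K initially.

Q₀ = 0.4731 vs Keq = 0.002193 ⇒ Q>K, reverse
Step 1:
                    X           A
  init          3.731       1.765
  Δ             1.753      -1.753
  eq            5.484     0.01203
  solve Keq expr → x = -1.753; check Q = 0.002193
Then add 1.932 M of X.
Step 2:
                    X           A
  init          7.416     0.01203
  Δ         -0.004228    0.004228
  eq            7.412     0.01625
  solve Keq expr → x = 0.004228; check Q = 0.002193
Then add 0.02444 M of A.
Step 3:
                    X           A
  init          7.412     0.04069
  Δ           0.02439    -0.02439
  eq            7.436     0.01631
  solve Keq expr → x = -0.02439; check Q = 0.002193

Q₀ = 0.4731; Q > K (proceeds reverse)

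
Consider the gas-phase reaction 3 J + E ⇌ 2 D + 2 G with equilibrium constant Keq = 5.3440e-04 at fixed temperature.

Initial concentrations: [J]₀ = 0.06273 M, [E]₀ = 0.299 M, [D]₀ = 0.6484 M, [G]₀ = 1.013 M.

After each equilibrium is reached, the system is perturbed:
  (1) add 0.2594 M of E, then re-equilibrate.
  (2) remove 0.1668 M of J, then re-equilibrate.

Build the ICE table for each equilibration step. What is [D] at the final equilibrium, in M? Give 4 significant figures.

Q₀ = 5845 vs Keq = 5.3440e-04 ⇒ Q>K, reverse
Step 1:
                   J          E          D          G
  I          0.06273      0.299     0.6484      1.013
  C           0.9092     0.3031    -0.6062    -0.6062
  E            0.972     0.6021    0.04225     0.4068
  solve Keq expr → x = -0.3031; check Q = 5.3440e-04
Then add 0.2594 M of E.
Step 2:
                   J          E          D          G
  I            0.972     0.8615    0.04225     0.4068
  C        -0.009936  -0.003312   0.006624   0.006624
  E            0.962     0.8582    0.04887     0.4135
  solve Keq expr → x = 0.003312; check Q = 5.3440e-04
Then remove 0.1668 M of J.
Step 3:
                   J          E          D          G
  I           0.7952     0.8582    0.04887     0.4135
  C          0.01506    0.00502   -0.01004   -0.01004
  E           0.8103     0.8632    0.03883     0.4034
  solve Keq expr → x = -0.00502; check Q = 5.3440e-04

[D]_eq = 0.03883 M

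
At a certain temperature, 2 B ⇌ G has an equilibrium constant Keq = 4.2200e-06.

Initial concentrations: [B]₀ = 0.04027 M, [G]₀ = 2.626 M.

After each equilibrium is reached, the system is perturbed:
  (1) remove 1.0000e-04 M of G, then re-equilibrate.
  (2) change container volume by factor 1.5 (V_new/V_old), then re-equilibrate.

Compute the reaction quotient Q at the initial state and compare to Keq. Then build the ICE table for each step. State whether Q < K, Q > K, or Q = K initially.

Q₀ = 1619; Q > K (proceeds reverse)

Q₀ = 1619 vs Keq = 4.2200e-06 ⇒ Q>K, reverse
Step 1:
                    B           G
  Initial     0.04027       2.626
  Change        5.252      -2.626
  Equil         5.292  1.1818e-04
  solve Keq expr → x = -2.626; check Q = 4.2200e-06
Then remove 1.0000e-04 M of G.
Step 2:
                    B           G
  Initial       5.292  1.8184e-05
  Change  -1.9998e-04  9.9991e-05
  Equil         5.292  1.1817e-04
  solve Keq expr → x = 9.9991e-05; check Q = 4.2200e-06
Then change container volume by factor 1.5 (V_new/V_old).
Step 3:
                    B           G
  Initial       3.528  7.8783e-05
  Change   5.2519e-05 -2.6259e-05
  Equil         3.528  5.2524e-05
  solve Keq expr → x = -2.6259e-05; check Q = 4.2200e-06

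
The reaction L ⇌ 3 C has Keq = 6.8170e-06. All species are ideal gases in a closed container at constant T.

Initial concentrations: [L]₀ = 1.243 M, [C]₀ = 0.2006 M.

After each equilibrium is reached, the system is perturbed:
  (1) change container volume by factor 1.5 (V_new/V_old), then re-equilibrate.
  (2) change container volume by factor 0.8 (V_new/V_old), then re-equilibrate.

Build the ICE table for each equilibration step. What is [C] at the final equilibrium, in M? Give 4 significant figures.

Q₀ = 0.006494 vs Keq = 6.8170e-06 ⇒ Q>K, reverse
Step 1:
                   L          C
  init         1.243     0.2006
  Δ          0.05996    -0.1799
  eq           1.303    0.02071
  solve Keq expr → x = -0.05996; check Q = 6.8170e-06
Then change container volume by factor 1.5 (V_new/V_old).
Step 2:
                   L          C
  init        0.8686    0.01381
  Δ        -0.001425   0.004275
  eq          0.8672    0.01808
  solve Keq expr → x = 0.001425; check Q = 6.8170e-06
Then change container volume by factor 0.8 (V_new/V_old).
Step 3:
                   L          C
  init         1.084     0.0226
  Δ         0.001039  -0.003118
  eq           1.085    0.01948
  solve Keq expr → x = -0.001039; check Q = 6.8170e-06

[C]_eq = 0.01948 M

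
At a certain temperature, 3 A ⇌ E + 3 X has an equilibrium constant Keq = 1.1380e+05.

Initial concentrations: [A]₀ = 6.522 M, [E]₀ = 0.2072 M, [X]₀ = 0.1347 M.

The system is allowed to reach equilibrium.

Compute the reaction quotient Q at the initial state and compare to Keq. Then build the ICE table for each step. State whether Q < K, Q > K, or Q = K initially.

Q₀ = 1.8254e-06; Q < K (proceeds forward)

Q₀ = 1.8254e-06 vs Keq = 1.1380e+05 ⇒ Q<K, forward
Step 1:
                    A           E           X
  init          6.522      0.2072      0.1347
  Δ            -6.345       2.115       6.345
  eq           0.1771       2.322        6.48
  solve Keq expr → x = 2.115; check Q = 1.1380e+05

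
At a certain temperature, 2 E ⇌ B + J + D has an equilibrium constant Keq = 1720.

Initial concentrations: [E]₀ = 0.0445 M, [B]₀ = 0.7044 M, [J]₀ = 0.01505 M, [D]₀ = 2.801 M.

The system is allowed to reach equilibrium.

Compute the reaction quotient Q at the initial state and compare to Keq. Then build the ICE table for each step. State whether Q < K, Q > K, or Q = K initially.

Q₀ = 15; Q < K (proceeds forward)

Q₀ = 15 vs Keq = 1720 ⇒ Q<K, forward
Step 1:
                  E         B         J         D
  I          0.0445    0.7044   0.01505     2.801
  C        -0.03814   0.01907   0.01907   0.01907
  E        0.006362    0.7235   0.03412      2.82
  solve Keq expr → x = 0.01907; check Q = 1720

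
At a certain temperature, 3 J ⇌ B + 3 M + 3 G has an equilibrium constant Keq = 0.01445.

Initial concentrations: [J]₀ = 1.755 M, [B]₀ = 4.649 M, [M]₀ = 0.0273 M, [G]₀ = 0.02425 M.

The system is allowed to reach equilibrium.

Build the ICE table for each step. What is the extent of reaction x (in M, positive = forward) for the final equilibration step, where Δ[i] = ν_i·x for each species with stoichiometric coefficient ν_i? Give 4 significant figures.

Q₀ = 2.4955e-10 vs Keq = 0.01445 ⇒ Q<K, forward
Step 1:
                    J           B           M           G
  Initial       1.755       4.649      0.0273     0.02425
  Change      -0.4144      0.1381      0.4144      0.4144
  Equil         1.341       4.787      0.4417      0.4386
  solve Keq expr → x = 0.1381; check Q = 0.01445

x = 0.1381 M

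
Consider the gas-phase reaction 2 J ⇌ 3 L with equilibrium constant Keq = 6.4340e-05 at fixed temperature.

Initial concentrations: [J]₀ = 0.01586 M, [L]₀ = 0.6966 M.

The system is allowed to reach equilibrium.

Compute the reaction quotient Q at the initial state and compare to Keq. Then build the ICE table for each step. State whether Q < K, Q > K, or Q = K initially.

Q₀ = 1344 vs Keq = 6.4340e-05 ⇒ Q>K, reverse
Step 1:
                    J           L
  Initial     0.01586      0.6966
  Change       0.4484     -0.6726
  Equil        0.4642     0.02402
  solve Keq expr → x = -0.2242; check Q = 6.4340e-05

Q₀ = 1344; Q > K (proceeds reverse)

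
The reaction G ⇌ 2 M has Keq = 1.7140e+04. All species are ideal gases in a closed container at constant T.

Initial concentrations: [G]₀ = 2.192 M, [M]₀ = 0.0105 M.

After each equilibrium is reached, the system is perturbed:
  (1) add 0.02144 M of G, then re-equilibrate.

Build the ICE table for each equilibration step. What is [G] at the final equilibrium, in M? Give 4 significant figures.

Q₀ = 5.0297e-05 vs Keq = 1.7140e+04 ⇒ Q<K, forward
Step 1:
                   G          M
  I            2.192     0.0105
  C           -2.191      4.382
  E         0.001126      4.392
  solve Keq expr → x = 2.191; check Q = 1.7140e+04
Then add 0.02144 M of G.
Step 2:
                   G          M
  I          0.02257      4.392
  C         -0.02142    0.04284
  E         0.001148      4.435
  solve Keq expr → x = 0.02142; check Q = 1.7140e+04

[G]_eq = 0.001148 M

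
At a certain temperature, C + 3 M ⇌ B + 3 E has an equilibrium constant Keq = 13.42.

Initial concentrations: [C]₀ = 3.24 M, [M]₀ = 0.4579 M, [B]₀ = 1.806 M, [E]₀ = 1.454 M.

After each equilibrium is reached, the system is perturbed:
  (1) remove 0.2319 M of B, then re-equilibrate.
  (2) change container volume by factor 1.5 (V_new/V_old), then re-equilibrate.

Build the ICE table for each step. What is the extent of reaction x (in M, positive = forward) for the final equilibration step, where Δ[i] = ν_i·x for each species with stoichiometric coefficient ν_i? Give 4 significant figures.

Q₀ = 17.85 vs Keq = 13.42 ⇒ Q>K, reverse
Step 1:
                    C           M           B           E
  I              3.24      0.4579       1.806       1.454
  C           0.01092     0.03276    -0.01092    -0.03276
  E             3.251      0.4907       1.795       1.421
  solve Keq expr → x = -0.01092; check Q = 13.42
Then remove 0.2319 M of B.
Step 2:
                    C           M           B           E
  I             3.251      0.4907       1.563       1.421
  C         -0.005342    -0.01603    0.005342     0.01603
  E             3.246      0.4746       1.569       1.437
  solve Keq expr → x = 0.005342; check Q = 13.42
Then change container volume by factor 1.5 (V_new/V_old).
Step 3:
                    C           M           B           E
  I             2.164      0.3164       1.046      0.9582
  C                 0           0           0           0
  E             2.164      0.3164       1.046      0.9582
  solve Keq expr → x = 0; check Q = 13.42

x = 0 M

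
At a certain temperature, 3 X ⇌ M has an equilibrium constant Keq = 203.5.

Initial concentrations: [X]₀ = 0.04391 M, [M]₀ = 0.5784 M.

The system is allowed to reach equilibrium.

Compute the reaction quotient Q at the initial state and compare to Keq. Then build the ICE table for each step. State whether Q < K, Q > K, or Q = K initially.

Q₀ = 6832 vs Keq = 203.5 ⇒ Q>K, reverse
Step 1:
                    X           M
  I           0.04391      0.5784
  C            0.0951     -0.0317
  E             0.139      0.5467
  solve Keq expr → x = -0.0317; check Q = 203.5

Q₀ = 6832; Q > K (proceeds reverse)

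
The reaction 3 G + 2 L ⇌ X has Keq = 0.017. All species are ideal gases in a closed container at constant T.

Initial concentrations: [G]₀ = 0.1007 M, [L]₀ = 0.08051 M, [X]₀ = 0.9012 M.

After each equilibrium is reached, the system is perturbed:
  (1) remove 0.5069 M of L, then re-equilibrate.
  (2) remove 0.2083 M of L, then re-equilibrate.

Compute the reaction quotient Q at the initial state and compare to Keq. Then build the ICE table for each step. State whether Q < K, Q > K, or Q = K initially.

Q₀ = 1.3615e+05; Q > K (proceeds reverse)

Q₀ = 1.3615e+05 vs Keq = 0.017 ⇒ Q>K, reverse
Step 1:
                  G         L         X
  I          0.1007   0.08051    0.9012
  C           1.922     1.281   -0.6405
  E           2.022     1.362    0.2607
  solve Keq expr → x = -0.6405; check Q = 0.017
Then remove 0.5069 M of L.
Step 2:
                  G         L         X
  I           2.022    0.8547    0.2607
  C          0.2142    0.1428  -0.07142
  E           2.237    0.9975    0.1892
  solve Keq expr → x = -0.07142; check Q = 0.017
Then remove 0.2083 M of L.
Step 3:
                  G         L         X
  I           2.237    0.7892    0.1892
  C         0.09624   0.06416  -0.03208
  E           2.333    0.8534    0.1572
  solve Keq expr → x = -0.03208; check Q = 0.017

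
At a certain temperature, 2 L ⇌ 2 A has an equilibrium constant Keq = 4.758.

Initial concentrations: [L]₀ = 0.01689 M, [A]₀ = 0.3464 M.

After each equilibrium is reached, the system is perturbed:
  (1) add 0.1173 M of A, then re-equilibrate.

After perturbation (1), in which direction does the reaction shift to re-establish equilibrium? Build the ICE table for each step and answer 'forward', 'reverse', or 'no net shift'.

Direction: reverse

Q₀ = 420.6 vs Keq = 4.758 ⇒ Q>K, reverse
Step 1:
                  L         A
  init      0.01689    0.3464
  Δ         0.09731  -0.09731
  eq         0.1142    0.2491
  solve Keq expr → x = -0.04865; check Q = 4.758
Then add 0.1173 M of A.
Step 2:
                  L         A
  init       0.1142    0.3664
  Δ         0.03687  -0.03687
  eq         0.1511    0.3295
  solve Keq expr → x = -0.01844; check Q = 4.758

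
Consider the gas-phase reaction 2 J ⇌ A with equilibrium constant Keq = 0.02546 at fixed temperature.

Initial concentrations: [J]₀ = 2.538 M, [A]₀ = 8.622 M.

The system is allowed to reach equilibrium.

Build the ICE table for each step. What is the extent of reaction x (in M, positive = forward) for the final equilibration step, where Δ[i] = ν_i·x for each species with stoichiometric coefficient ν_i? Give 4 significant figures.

Q₀ = 1.339 vs Keq = 0.02546 ⇒ Q>K, reverse
Step 1:
                  J         A
  init        2.538     8.622
  Δ           9.663    -4.832
  eq           12.2      3.79
  solve Keq expr → x = -4.832; check Q = 0.02546

x = -4.832 M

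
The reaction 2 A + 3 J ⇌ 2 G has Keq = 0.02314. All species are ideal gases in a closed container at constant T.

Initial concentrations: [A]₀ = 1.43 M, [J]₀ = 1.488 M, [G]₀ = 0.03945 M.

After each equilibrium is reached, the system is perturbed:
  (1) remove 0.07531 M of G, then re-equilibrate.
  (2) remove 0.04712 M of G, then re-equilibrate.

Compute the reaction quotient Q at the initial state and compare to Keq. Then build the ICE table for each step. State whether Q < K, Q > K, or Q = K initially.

Q₀ = 2.3100e-04 vs Keq = 0.02314 ⇒ Q<K, forward
Step 1:
                   A          J          G
  Initial       1.43      1.488    0.03945
  Change     -0.2017    -0.3026     0.2017
  Equil        1.228      1.185     0.2412
  solve Keq expr → x = 0.1009; check Q = 0.02314
Then remove 0.07531 M of G.
Step 2:
                   A          J          G
  Initial      1.228      1.185     0.1658
  Change    -0.04619   -0.06929    0.04619
  Equil        1.182      1.116      0.212
  solve Keq expr → x = 0.0231; check Q = 0.02314
Then remove 0.04712 M of G.
Step 3:
                   A          J          G
  Initial      1.182      1.116     0.1649
  Change     -0.0296    -0.0444     0.0296
  Equil        1.153      1.072     0.1945
  solve Keq expr → x = 0.0148; check Q = 0.02314

Q₀ = 2.3100e-04; Q < K (proceeds forward)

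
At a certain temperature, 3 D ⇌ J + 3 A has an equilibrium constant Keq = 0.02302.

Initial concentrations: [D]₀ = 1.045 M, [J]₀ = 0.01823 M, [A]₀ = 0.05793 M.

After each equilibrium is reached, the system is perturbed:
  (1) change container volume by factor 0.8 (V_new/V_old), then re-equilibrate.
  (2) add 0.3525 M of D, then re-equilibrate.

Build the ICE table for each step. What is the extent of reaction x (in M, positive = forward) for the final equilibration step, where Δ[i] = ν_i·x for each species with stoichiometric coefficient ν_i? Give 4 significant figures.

x = 0.03247 M

Q₀ = 3.1056e-06 vs Keq = 0.02302 ⇒ Q<K, forward
Step 1:
                  D         J         A
  init        1.045   0.01823   0.05793
  Δ         -0.3381    0.1127    0.3381
  eq         0.7069    0.1309     0.396
  solve Keq expr → x = 0.1127; check Q = 0.02302
Then change container volume by factor 0.8 (V_new/V_old).
Step 2:
                  D         J         A
  init       0.8836    0.1637     0.495
  Δ         0.01921 -0.006403  -0.01921
  eq         0.9028    0.1573    0.4758
  solve Keq expr → x = -0.006403; check Q = 0.02302
Then add 0.3525 M of D.
Step 3:
                  D         J         A
  init        1.255    0.1573    0.4758
  Δ        -0.09742   0.03247   0.09742
  eq          1.158    0.1897    0.5732
  solve Keq expr → x = 0.03247; check Q = 0.02302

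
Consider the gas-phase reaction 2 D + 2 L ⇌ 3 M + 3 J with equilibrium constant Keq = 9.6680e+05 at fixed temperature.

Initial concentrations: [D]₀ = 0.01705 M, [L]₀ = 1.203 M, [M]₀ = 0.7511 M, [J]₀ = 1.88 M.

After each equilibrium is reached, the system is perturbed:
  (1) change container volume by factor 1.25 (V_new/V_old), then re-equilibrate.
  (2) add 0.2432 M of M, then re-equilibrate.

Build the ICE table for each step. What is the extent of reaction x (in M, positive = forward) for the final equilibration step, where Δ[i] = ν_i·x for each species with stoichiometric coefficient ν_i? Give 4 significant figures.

Q₀ = 6692 vs Keq = 9.6680e+05 ⇒ Q<K, forward
Step 1:
                    D           L           M           J
  Initial     0.01705       1.203      0.7511        1.88
  Change     -0.01552    -0.01552     0.02328     0.02328
  Equil      0.001532       1.187      0.7744       1.903
  solve Keq expr → x = 0.007759; check Q = 9.6680e+05
Then change container volume by factor 1.25 (V_new/V_old).
Step 2:
                    D           L           M           J
  Initial    0.001226        0.95      0.6195       1.523
  Change  -2.4372e-04 -2.4372e-04  3.6558e-04  3.6558e-04
  Equil    9.8224e-04      0.9497      0.6199       1.523
  solve Keq expr → x = 1.2186e-04; check Q = 9.6680e+05
Then add 0.2432 M of M.
Step 3:
                    D           L           M           J
  Initial  9.8224e-04      0.9497      0.8631       1.523
  Change   6.2633e-04  6.2633e-04 -9.3949e-04 -9.3949e-04
  Equil      0.001609      0.9504      0.8621       1.522
  solve Keq expr → x = -3.1316e-04; check Q = 9.6680e+05

x = -3.1316e-04 M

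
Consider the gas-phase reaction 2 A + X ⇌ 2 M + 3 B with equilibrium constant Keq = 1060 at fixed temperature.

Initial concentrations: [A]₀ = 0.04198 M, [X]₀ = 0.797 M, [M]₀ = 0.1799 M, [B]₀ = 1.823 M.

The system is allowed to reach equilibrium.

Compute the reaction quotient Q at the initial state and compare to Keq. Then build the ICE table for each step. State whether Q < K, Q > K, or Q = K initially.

Q₀ = 139.6; Q < K (proceeds forward)

Q₀ = 139.6 vs Keq = 1060 ⇒ Q<K, forward
Step 1:
                    A           X           M           B
  Initial     0.04198       0.797      0.1799       1.823
  Change     -0.02406    -0.01203     0.02406     0.03609
  Equil       0.01792       0.785       0.204       1.859
  solve Keq expr → x = 0.01203; check Q = 1060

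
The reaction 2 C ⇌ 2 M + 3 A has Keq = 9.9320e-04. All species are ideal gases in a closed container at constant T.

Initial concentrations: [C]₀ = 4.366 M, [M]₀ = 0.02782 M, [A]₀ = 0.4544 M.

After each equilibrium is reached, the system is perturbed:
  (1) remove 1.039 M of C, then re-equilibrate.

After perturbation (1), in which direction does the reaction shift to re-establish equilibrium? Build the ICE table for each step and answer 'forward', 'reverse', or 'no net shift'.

Direction: reverse

Q₀ = 3.8094e-06 vs Keq = 9.9320e-04 ⇒ Q<K, forward
Step 1:
                  C         M         A
  I           4.366   0.02782    0.4544
  C         -0.1836    0.1836    0.2754
  E           4.182    0.2114    0.7298
  solve Keq expr → x = 0.0918; check Q = 9.9320e-04
Then remove 1.039 M of C.
Step 2:
                  C         M         A
  I           3.143    0.2114    0.7298
  C         0.03301  -0.03301  -0.04951
  E           3.176    0.1784    0.6803
  solve Keq expr → x = -0.0165; check Q = 9.9320e-04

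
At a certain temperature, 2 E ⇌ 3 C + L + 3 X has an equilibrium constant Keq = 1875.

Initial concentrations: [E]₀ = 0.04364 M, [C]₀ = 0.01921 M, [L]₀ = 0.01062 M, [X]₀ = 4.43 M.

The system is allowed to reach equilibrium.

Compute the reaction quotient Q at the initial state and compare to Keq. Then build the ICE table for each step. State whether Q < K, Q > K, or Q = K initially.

Q₀ = 0.003437; Q < K (proceeds forward)

Q₀ = 0.003437 vs Keq = 1875 ⇒ Q<K, forward
Step 1:
                    E           C           L           X
  Initial     0.04364     0.01921     0.01062        4.43
  Change      -0.0427     0.06404     0.02135     0.06404
  Equil    9.4494e-04     0.08325     0.03197       4.494
  solve Keq expr → x = 0.02135; check Q = 1875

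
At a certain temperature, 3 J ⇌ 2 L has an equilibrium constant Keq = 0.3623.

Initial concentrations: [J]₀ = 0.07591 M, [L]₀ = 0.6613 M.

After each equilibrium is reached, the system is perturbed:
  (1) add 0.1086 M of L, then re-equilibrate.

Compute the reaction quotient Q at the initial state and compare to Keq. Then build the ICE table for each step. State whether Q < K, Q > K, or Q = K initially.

Q₀ = 999.8 vs Keq = 0.3623 ⇒ Q>K, reverse
Step 1:
                   J          L
  I          0.07591     0.6613
  C           0.5475     -0.365
  E           0.6234     0.2963
  solve Keq expr → x = -0.1825; check Q = 0.3623
Then add 0.1086 M of L.
Step 2:
                   J          L
  I           0.6234     0.4049
  C           0.0775   -0.05167
  E           0.7009     0.3532
  solve Keq expr → x = -0.02583; check Q = 0.3623

Q₀ = 999.8; Q > K (proceeds reverse)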